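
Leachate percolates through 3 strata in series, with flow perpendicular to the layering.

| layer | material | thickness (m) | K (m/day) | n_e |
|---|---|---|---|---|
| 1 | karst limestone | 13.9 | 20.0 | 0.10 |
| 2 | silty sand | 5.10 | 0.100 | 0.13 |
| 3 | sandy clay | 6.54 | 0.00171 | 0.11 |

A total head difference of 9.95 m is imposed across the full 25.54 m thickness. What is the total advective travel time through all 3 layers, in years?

2.96

With flow normal to the layers, continuity requires the same specific discharge q through every layer.
Σ(b_i/K_i) = 13.9/20.0 + 5.10/0.100 + 6.54/0.00171 = 3876 d.
q = Δh / Σ(b_i/K_i) = 9.95 / 3876 = 0.002567 m/day.
In each layer the seepage velocity is v_i = q/n_i, so the layer transit time is t_i = b_i·n_i / q:
  layer 1 (karst limestone): t_1 = 13.9 × 0.10 / 0.002567 = 541.5 d
  layer 2 (silty sand): t_2 = 5.10 × 0.13 / 0.002567 = 258.3 d
  layer 3 (sandy clay): t_3 = 6.54 × 0.11 / 0.002567 = 280.3 d
Total t = Σ t_i = 1080 days = 2.957 years.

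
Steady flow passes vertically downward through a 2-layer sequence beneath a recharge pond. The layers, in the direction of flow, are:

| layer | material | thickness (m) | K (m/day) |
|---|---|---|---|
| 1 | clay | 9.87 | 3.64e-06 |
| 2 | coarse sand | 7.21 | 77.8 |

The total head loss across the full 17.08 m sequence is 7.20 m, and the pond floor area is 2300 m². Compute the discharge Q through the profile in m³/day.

Flow is perpendicular to layering, so the layers act in series and the equivalent K is the thickness-weighted harmonic mean.
Total thickness L = 9.87 + 7.21 = 17.08 m.
Σ(b_i/K_i) = 9.87/3.64e-06 + 7.21/77.8 = 2.712e+06 d.
K_eq = L / Σ(b_i/K_i) = 17.08 / 2.712e+06 = 6.299e-06 m/day.
Q = K_eq · A · (Δh/L) = 6.299e-06 × 2300 × (7.20/17.08) = 0.006107 m³/day.

0.00611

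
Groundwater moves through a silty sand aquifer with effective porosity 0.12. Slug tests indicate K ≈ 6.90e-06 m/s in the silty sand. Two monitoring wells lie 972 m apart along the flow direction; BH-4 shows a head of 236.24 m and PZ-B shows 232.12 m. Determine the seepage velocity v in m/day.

Convert K: 6.90e-06 m/s × 86400 = 0.5962 m/day.
Hydraulic gradient i = (236.24 − 232.12) / 972 = 4.12 / 972 = 0.004239.
Darcy flux q = K · i = 0.5962 × 0.004239 = 0.002527 m/day.
Seepage velocity v = q / n_e = 0.002527 / 0.12 = 0.02106 m/day.

0.0211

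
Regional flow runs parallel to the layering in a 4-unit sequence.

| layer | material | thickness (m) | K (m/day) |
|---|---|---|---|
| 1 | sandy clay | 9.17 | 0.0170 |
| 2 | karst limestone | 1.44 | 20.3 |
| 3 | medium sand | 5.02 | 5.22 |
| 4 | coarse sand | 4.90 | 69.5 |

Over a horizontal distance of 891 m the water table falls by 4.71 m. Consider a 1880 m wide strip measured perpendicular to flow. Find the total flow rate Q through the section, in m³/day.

Flow is parallel to layering, so each bed carries its own Darcy discharge and the transmissivities add.
Σ(K_i·b_i) = 0.0170×9.17 + 20.3×1.44 + 5.22×5.02 + 69.5×4.90 = 396.1 m²/day.
Hydraulic gradient i = Δh / L = 4.71 / 891 = 0.005286.
Q = Σ(K_i·b_i) · W · i = 396.1 × 1880 × 0.005286 = 3937 m³/day.

3940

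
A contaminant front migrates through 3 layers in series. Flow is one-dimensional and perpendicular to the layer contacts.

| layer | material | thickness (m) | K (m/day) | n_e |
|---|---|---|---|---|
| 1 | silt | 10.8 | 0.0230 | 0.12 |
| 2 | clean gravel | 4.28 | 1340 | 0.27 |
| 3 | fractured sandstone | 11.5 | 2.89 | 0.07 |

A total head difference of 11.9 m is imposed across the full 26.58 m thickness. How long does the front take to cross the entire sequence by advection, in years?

With flow normal to the layers, continuity requires the same specific discharge q through every layer.
Σ(b_i/K_i) = 10.8/0.0230 + 4.28/1340 + 11.5/2.89 = 473.5 d.
q = Δh / Σ(b_i/K_i) = 11.9 / 473.5 = 0.02513 m/day.
In each layer the seepage velocity is v_i = q/n_i, so the layer transit time is t_i = b_i·n_i / q:
  layer 1 (silt): t_1 = 10.8 × 0.12 / 0.02513 = 51.57 d
  layer 2 (clean gravel): t_2 = 4.28 × 0.27 / 0.02513 = 45.99 d
  layer 3 (fractured sandstone): t_3 = 11.5 × 0.07 / 0.02513 = 32.03 d
Total t = Σ t_i = 129.6 days = 0.3548 years.

0.355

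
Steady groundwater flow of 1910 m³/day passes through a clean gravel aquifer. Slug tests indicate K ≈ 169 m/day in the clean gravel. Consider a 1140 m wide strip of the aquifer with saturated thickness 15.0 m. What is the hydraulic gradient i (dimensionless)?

Cross-sectional area A = 1140 × 15.0 = 17100 m².
From Q = K·A·i, i = Q / (K·A) = 1910 / (169.0 × 17100) = 0.0006609.

0.000661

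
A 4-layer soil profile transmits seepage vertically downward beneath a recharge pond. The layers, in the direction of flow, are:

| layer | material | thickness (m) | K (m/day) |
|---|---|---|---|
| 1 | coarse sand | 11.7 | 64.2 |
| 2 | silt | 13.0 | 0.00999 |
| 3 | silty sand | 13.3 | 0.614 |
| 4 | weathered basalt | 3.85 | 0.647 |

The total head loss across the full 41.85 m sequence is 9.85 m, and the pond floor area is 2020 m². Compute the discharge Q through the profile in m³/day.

15.0

Flow is perpendicular to layering, so the layers act in series and the equivalent K is the thickness-weighted harmonic mean.
Total thickness L = 11.7 + 13.0 + 13.3 + 3.85 = 41.85 m.
Σ(b_i/K_i) = 11.7/64.2 + 13.0/0.00999 + 13.3/0.614 + 3.85/0.647 = 1329 d.
K_eq = L / Σ(b_i/K_i) = 41.85 / 1329 = 0.03149 m/day.
Q = K_eq · A · (Δh/L) = 0.03149 × 2020 × (9.85/41.85) = 14.97 m³/day.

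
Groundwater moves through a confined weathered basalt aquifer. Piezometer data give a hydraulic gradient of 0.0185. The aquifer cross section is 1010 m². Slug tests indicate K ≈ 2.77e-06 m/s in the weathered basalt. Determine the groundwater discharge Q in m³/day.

Convert K: 2.77e-06 m/s × 86400 = 0.2393 m/day.
Hydraulic gradient i = 0.0185.
Darcy's law: Q = K · A · i = 0.2393 × 1010 × 0.01850 = 4.472 m³/day.

4.47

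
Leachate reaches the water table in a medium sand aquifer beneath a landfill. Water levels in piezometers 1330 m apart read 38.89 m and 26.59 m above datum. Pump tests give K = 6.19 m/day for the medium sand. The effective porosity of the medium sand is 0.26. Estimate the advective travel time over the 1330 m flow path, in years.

16.5

Hydraulic gradient i = (38.89 − 26.59) / 1330 = 12.3 / 1330 = 0.009248.
Darcy flux q = K · i = 6.190 × 0.009248 = 0.05725 m/day.
Seepage velocity v = q / n_e = 0.05725 / 0.26 = 0.2202 m/day.
Travel time t = L / v = 1330 / 0.2202 = 6041 days = 16.54 years.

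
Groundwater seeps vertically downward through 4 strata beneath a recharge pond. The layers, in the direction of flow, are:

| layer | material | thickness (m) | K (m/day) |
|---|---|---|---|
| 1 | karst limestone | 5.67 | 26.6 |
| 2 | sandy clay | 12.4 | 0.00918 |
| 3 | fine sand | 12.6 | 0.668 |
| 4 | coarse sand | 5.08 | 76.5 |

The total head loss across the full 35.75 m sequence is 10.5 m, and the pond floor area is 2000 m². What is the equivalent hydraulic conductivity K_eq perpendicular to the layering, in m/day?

0.0261

Flow is perpendicular to layering, so the layers act in series and the equivalent K is the thickness-weighted harmonic mean.
Total thickness L = 5.67 + 12.4 + 12.6 + 5.08 = 35.75 m.
Σ(b_i/K_i) = 5.67/26.6 + 12.4/0.00918 + 12.6/0.668 + 5.08/76.5 = 1370 d.
K_eq = L / Σ(b_i/K_i) = 35.75 / 1370 = 0.02610 m/day.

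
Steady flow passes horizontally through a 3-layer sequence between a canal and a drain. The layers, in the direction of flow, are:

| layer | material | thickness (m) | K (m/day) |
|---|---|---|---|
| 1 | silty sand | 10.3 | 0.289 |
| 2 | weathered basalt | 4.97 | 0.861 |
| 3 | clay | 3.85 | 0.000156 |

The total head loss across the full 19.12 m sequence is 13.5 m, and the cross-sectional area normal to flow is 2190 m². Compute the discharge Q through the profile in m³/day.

Flow is perpendicular to layering, so the layers act in series and the equivalent K is the thickness-weighted harmonic mean.
Total thickness L = 10.3 + 4.97 + 3.85 = 19.12 m.
Σ(b_i/K_i) = 10.3/0.289 + 4.97/0.861 + 3.85/0.000156 = 24721 d.
K_eq = L / Σ(b_i/K_i) = 19.12 / 24721 = 0.0007734 m/day.
Q = K_eq · A · (Δh/L) = 0.0007734 × 2190 × (13.5/19.12) = 1.196 m³/day.

1.20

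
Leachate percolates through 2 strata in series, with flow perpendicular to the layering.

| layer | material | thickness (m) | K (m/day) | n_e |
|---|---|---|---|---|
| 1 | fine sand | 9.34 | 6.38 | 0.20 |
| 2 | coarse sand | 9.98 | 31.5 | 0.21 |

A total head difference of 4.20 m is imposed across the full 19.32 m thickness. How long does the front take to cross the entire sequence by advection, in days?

With flow normal to the layers, continuity requires the same specific discharge q through every layer.
Σ(b_i/K_i) = 9.34/6.38 + 9.98/31.5 = 1.781 d.
q = Δh / Σ(b_i/K_i) = 4.20 / 1.781 = 2.359 m/day.
In each layer the seepage velocity is v_i = q/n_i, so the layer transit time is t_i = b_i·n_i / q:
  layer 1 (fine sand): t_1 = 9.34 × 0.20 / 2.359 = 0.7920 d
  layer 2 (coarse sand): t_2 = 9.98 × 0.21 / 2.359 = 0.8886 d
Total t = Σ t_i = 1.681 days.

1.68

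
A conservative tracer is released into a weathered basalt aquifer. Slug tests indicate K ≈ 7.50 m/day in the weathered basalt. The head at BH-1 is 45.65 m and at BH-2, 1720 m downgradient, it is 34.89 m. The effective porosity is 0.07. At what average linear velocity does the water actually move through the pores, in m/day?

0.670

Hydraulic gradient i = (45.65 − 34.89) / 1720 = 10.76 / 1720 = 0.006256.
Darcy flux q = K · i = 7.500 × 0.006256 = 0.04692 m/day.
Seepage velocity v = q / n_e = 0.04692 / 0.07 = 0.6703 m/day.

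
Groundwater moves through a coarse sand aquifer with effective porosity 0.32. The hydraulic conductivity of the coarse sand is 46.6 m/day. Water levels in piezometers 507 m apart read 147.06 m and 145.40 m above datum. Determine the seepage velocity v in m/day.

0.477

Hydraulic gradient i = (147.06 − 145.40) / 507 = 1.66 / 507 = 0.003274.
Darcy flux q = K · i = 46.60 × 0.003274 = 0.1526 m/day.
Seepage velocity v = q / n_e = 0.1526 / 0.32 = 0.4768 m/day.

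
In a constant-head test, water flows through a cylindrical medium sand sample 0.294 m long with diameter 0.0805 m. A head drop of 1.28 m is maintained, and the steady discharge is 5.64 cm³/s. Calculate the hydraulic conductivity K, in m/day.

Cross-sectional area A = π·(d/2)² = π × (0.0805/2)² = 0.005090 m².
Convert discharge: 5.64 cm³/s = 5.640e-06 m³/s.
Darcy's law rearranged: K = Q·L / (A·Δh) = 5.640e-06 × 0.294 / (0.005090 × 1.28) = 0.0002545 m/s = 21.99 m/day.

22.0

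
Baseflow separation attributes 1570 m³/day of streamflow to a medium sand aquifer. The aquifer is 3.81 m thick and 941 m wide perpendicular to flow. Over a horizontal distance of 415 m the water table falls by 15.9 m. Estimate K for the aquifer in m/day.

11.4

Cross-sectional area A = 941 × 3.81 = 3585 m².
Hydraulic gradient i = Δh / L = 15.9 / 415 = 0.03831.
From Q = K·A·i, K = Q / (A·i) = 1570 / (3585 × 0.03831) = 11.43 m/day.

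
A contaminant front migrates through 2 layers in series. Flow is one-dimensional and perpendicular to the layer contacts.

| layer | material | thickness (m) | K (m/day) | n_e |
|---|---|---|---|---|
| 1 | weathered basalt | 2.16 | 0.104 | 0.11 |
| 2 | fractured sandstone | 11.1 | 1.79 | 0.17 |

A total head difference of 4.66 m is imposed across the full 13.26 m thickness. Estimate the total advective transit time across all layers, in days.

12.3

With flow normal to the layers, continuity requires the same specific discharge q through every layer.
Σ(b_i/K_i) = 2.16/0.104 + 11.1/1.79 = 26.97 d.
q = Δh / Σ(b_i/K_i) = 4.66 / 26.97 = 0.1728 m/day.
In each layer the seepage velocity is v_i = q/n_i, so the layer transit time is t_i = b_i·n_i / q:
  layer 1 (weathered basalt): t_1 = 2.16 × 0.11 / 0.1728 = 1.375 d
  layer 2 (fractured sandstone): t_2 = 11.1 × 0.17 / 0.1728 = 10.92 d
Total t = Σ t_i = 12.30 days.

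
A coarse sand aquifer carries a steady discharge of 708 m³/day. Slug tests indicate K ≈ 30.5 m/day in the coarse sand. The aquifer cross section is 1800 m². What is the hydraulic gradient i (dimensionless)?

0.0129

From Q = K·A·i, i = Q / (K·A) = 708 / (30.50 × 1800) = 0.01290.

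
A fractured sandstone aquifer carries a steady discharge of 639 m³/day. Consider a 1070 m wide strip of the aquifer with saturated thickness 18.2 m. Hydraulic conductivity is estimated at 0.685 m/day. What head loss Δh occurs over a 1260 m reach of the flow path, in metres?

Cross-sectional area A = 1070 × 18.2 = 19474 m².
From Q = K·A·i, i = Q / (K·A) = 639 / (0.6850 × 19474) = 0.04790.
Head loss Δh = i · L = 0.04790 × 1260 = 60.36 m.

60.4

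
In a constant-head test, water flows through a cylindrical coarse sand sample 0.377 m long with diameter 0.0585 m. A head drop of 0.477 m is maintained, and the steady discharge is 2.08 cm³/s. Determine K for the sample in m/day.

Cross-sectional area A = π·(d/2)² = π × (0.0585/2)² = 0.002688 m².
Convert discharge: 2.08 cm³/s = 2.080e-06 m³/s.
Darcy's law rearranged: K = Q·L / (A·Δh) = 2.080e-06 × 0.377 / (0.002688 × 0.477) = 0.0006116 m/s = 52.84 m/day.

52.8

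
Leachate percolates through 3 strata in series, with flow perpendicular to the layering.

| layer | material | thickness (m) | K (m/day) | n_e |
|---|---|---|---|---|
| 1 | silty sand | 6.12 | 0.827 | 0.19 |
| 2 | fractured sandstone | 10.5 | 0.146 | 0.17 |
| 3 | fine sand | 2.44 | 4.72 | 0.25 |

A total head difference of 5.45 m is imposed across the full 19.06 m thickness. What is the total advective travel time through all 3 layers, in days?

52.1

With flow normal to the layers, continuity requires the same specific discharge q through every layer.
Σ(b_i/K_i) = 6.12/0.827 + 10.5/0.146 + 2.44/4.72 = 79.83 d.
q = Δh / Σ(b_i/K_i) = 5.45 / 79.83 = 0.06827 m/day.
In each layer the seepage velocity is v_i = q/n_i, so the layer transit time is t_i = b_i·n_i / q:
  layer 1 (silty sand): t_1 = 6.12 × 0.19 / 0.06827 = 17.03 d
  layer 2 (fractured sandstone): t_2 = 10.5 × 0.17 / 0.06827 = 26.15 d
  layer 3 (fine sand): t_3 = 2.44 × 0.25 / 0.06827 = 8.936 d
Total t = Σ t_i = 52.12 days.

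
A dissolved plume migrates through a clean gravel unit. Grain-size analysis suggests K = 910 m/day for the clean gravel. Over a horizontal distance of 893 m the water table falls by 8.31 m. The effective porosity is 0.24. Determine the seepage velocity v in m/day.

Hydraulic gradient i = Δh / L = 8.31 / 893 = 0.009306.
Darcy flux q = K · i = 910.0 × 0.009306 = 8.468 m/day.
Seepage velocity v = q / n_e = 8.468 / 0.24 = 35.28 m/day.

35.3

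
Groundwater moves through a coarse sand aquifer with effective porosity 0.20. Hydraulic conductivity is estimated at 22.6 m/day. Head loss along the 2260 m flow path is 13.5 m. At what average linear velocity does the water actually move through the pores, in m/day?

0.675

Hydraulic gradient i = Δh / L = 13.5 / 2260 = 0.005973.
Darcy flux q = K · i = 22.60 × 0.005973 = 0.1350 m/day.
Seepage velocity v = q / n_e = 0.1350 / 0.20 = 0.6750 m/day.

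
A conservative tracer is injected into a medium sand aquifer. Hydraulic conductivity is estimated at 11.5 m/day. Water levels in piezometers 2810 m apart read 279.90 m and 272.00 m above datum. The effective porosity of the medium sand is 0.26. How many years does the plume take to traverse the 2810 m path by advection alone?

Hydraulic gradient i = (279.90 − 272.00) / 2810 = 7.9 / 2810 = 0.002811.
Darcy flux q = K · i = 11.50 × 0.002811 = 0.03233 m/day.
Seepage velocity v = q / n_e = 0.03233 / 0.26 = 0.1243 m/day.
Travel time t = L / v = 2810 / 0.1243 = 22598 days = 61.87 years.

61.9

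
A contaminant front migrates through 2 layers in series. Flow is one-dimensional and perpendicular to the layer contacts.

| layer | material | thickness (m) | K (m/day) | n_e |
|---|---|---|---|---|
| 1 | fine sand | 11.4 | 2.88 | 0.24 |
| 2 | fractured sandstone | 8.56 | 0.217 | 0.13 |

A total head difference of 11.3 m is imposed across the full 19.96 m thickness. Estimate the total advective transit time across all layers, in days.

With flow normal to the layers, continuity requires the same specific discharge q through every layer.
Σ(b_i/K_i) = 11.4/2.88 + 8.56/0.217 = 43.41 d.
q = Δh / Σ(b_i/K_i) = 11.3 / 43.41 = 0.2603 m/day.
In each layer the seepage velocity is v_i = q/n_i, so the layer transit time is t_i = b_i·n_i / q:
  layer 1 (fine sand): t_1 = 11.4 × 0.24 / 0.2603 = 10.51 d
  layer 2 (fractured sandstone): t_2 = 8.56 × 0.13 / 0.2603 = 4.274 d
Total t = Σ t_i = 14.78 days.

14.8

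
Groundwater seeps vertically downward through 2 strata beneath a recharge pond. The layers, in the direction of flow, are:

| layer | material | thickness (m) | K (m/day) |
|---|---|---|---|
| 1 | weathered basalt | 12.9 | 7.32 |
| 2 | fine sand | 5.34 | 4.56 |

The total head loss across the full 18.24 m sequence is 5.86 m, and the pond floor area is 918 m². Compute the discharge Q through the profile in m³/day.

1830

Flow is perpendicular to layering, so the layers act in series and the equivalent K is the thickness-weighted harmonic mean.
Total thickness L = 12.9 + 5.34 = 18.24 m.
Σ(b_i/K_i) = 12.9/7.32 + 5.34/4.56 = 2.933 d.
K_eq = L / Σ(b_i/K_i) = 18.24 / 2.933 = 6.218 m/day.
Q = K_eq · A · (Δh/L) = 6.218 × 918 × (5.86/18.24) = 1834 m³/day.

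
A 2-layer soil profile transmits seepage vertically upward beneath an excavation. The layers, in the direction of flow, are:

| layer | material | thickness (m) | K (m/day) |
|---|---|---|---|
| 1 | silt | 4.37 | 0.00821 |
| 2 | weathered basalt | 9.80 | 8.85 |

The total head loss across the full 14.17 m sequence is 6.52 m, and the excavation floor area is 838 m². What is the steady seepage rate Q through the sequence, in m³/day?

Flow is perpendicular to layering, so the layers act in series and the equivalent K is the thickness-weighted harmonic mean.
Total thickness L = 4.37 + 9.80 = 14.17 m.
Σ(b_i/K_i) = 4.37/0.00821 + 9.80/8.85 = 533.4 d.
K_eq = L / Σ(b_i/K_i) = 14.17 / 533.4 = 0.02657 m/day.
Q = K_eq · A · (Δh/L) = 0.02657 × 838 × (6.52/14.17) = 10.24 m³/day.

10.2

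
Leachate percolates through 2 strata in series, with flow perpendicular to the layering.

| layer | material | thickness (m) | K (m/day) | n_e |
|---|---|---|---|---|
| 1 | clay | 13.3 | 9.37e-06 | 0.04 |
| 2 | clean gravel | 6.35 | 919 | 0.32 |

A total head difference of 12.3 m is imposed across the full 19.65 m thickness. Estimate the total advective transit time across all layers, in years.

With flow normal to the layers, continuity requires the same specific discharge q through every layer.
Σ(b_i/K_i) = 13.3/9.37e-06 + 6.35/919 = 1.419e+06 d.
q = Δh / Σ(b_i/K_i) = 12.3 / 1.419e+06 = 8.665e-06 m/day.
In each layer the seepage velocity is v_i = q/n_i, so the layer transit time is t_i = b_i·n_i / q:
  layer 1 (clay): t_1 = 13.3 × 0.04 / 8.665e-06 = 61393 d
  layer 2 (clean gravel): t_2 = 6.35 × 0.32 / 8.665e-06 = 2.345e+05 d
Total t = Σ t_i = 2.959e+05 days = 810.1 years.

810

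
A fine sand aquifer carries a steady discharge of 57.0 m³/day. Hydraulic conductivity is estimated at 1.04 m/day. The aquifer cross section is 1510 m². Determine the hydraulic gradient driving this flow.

From Q = K·A·i, i = Q / (K·A) = 57.0 / (1.040 × 1510) = 0.03630.

0.0363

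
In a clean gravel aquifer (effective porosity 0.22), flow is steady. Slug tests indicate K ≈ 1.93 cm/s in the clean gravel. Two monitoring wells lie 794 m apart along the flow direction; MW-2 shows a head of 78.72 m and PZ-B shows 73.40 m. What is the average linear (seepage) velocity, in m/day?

50.8

Convert K: 1.93 cm/s × 864 = 1668 m/day.
Hydraulic gradient i = (78.72 − 73.40) / 794 = 5.32 / 794 = 0.006700.
Darcy flux q = K · i = 1668 × 0.006700 = 11.17 m/day.
Seepage velocity v = q / n_e = 11.17 / 0.22 = 50.79 m/day.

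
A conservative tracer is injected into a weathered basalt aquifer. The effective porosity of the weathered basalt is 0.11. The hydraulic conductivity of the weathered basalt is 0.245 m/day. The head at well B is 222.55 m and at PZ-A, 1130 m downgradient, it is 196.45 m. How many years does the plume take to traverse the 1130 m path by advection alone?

Hydraulic gradient i = (222.55 − 196.45) / 1130 = 26.1 / 1130 = 0.02310.
Darcy flux q = K · i = 0.2450 × 0.02310 = 0.005659 m/day.
Seepage velocity v = q / n_e = 0.005659 / 0.11 = 0.05144 m/day.
Travel time t = L / v = 1130 / 0.05144 = 21966 days = 60.14 years.

60.1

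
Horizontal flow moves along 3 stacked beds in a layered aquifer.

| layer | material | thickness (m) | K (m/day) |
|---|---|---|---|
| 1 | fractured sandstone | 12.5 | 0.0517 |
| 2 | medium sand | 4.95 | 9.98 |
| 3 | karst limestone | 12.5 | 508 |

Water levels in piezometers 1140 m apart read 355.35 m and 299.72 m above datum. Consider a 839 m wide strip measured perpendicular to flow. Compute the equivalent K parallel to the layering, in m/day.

214

Flow is parallel to layering, so each bed carries its own Darcy discharge and the transmissivities add.
Σ(K_i·b_i) = 0.0517×12.5 + 9.98×4.95 + 508×12.5 = 6400 m²/day.
Total thickness b = 29.95 m, so K_eq = Σ(K_i·b_i)/b = 213.7 m/day.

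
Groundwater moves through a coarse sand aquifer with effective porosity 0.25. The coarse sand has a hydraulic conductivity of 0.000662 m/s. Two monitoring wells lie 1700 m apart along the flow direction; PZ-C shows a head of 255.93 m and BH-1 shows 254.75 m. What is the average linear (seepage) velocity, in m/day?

0.159

Convert K: 0.000662 m/s × 86400 = 57.20 m/day.
Hydraulic gradient i = (255.93 − 254.75) / 1700 = 1.18 / 1700 = 0.0006941.
Darcy flux q = K · i = 57.20 × 0.0006941 = 0.03970 m/day.
Seepage velocity v = q / n_e = 0.03970 / 0.25 = 0.1588 m/day.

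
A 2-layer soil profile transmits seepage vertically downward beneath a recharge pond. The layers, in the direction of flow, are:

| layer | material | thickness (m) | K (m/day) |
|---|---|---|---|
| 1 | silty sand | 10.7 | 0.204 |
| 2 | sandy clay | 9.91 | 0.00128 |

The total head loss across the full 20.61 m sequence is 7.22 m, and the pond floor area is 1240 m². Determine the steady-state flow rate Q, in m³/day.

1.15

Flow is perpendicular to layering, so the layers act in series and the equivalent K is the thickness-weighted harmonic mean.
Total thickness L = 10.7 + 9.91 = 20.61 m.
Σ(b_i/K_i) = 10.7/0.204 + 9.91/0.00128 = 7795 d.
K_eq = L / Σ(b_i/K_i) = 20.61 / 7795 = 0.002644 m/day.
Q = K_eq · A · (Δh/L) = 0.002644 × 1240 × (7.22/20.61) = 1.149 m³/day.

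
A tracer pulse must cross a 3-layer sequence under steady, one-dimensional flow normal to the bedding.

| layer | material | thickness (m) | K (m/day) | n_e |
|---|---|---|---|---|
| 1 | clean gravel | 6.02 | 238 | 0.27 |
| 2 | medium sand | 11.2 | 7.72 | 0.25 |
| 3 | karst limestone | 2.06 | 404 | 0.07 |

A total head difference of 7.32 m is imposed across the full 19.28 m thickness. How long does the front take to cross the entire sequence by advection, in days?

0.925

With flow normal to the layers, continuity requires the same specific discharge q through every layer.
Σ(b_i/K_i) = 6.02/238 + 11.2/7.72 + 2.06/404 = 1.481 d.
q = Δh / Σ(b_i/K_i) = 7.32 / 1.481 = 4.942 m/day.
In each layer the seepage velocity is v_i = q/n_i, so the layer transit time is t_i = b_i·n_i / q:
  layer 1 (clean gravel): t_1 = 6.02 × 0.27 / 4.942 = 0.3289 d
  layer 2 (medium sand): t_2 = 11.2 × 0.25 / 4.942 = 0.5666 d
  layer 3 (karst limestone): t_3 = 2.06 × 0.07 / 4.942 = 0.02918 d
Total t = Σ t_i = 0.9246 days.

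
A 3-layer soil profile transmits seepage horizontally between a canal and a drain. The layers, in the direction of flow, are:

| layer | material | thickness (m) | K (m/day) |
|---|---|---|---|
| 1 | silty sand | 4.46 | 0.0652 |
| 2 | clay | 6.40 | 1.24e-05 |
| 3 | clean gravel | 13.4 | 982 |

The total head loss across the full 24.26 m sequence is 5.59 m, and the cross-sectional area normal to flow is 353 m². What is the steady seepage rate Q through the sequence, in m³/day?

0.00382

Flow is perpendicular to layering, so the layers act in series and the equivalent K is the thickness-weighted harmonic mean.
Total thickness L = 4.46 + 6.40 + 13.4 = 24.26 m.
Σ(b_i/K_i) = 4.46/0.0652 + 6.40/1.24e-05 + 13.4/982 = 5.162e+05 d.
K_eq = L / Σ(b_i/K_i) = 24.26 / 5.162e+05 = 4.700e-05 m/day.
Q = K_eq · A · (Δh/L) = 4.700e-05 × 353 × (5.59/24.26) = 0.003823 m³/day.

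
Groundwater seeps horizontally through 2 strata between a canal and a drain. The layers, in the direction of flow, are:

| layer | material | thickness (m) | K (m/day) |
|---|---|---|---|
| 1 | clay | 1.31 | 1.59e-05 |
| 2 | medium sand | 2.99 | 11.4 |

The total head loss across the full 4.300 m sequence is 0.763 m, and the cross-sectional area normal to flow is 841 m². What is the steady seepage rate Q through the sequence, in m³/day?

0.00779

Flow is perpendicular to layering, so the layers act in series and the equivalent K is the thickness-weighted harmonic mean.
Total thickness L = 1.31 + 2.99 = 4.300 m.
Σ(b_i/K_i) = 1.31/1.59e-05 + 2.99/11.4 = 82390 d.
K_eq = L / Σ(b_i/K_i) = 4.300 / 82390 = 5.219e-05 m/day.
Q = K_eq · A · (Δh/L) = 5.219e-05 × 841 × (0.763/4.300) = 0.007788 m³/day.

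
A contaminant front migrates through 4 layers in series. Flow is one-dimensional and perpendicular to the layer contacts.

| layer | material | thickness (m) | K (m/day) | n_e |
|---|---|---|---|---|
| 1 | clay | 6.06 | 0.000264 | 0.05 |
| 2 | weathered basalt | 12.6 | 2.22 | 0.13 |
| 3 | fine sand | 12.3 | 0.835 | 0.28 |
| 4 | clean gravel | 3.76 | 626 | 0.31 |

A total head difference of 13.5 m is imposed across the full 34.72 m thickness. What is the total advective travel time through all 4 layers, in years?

30.5

With flow normal to the layers, continuity requires the same specific discharge q through every layer.
Σ(b_i/K_i) = 6.06/0.000264 + 12.6/2.22 + 12.3/0.835 + 3.76/626 = 22975 d.
q = Δh / Σ(b_i/K_i) = 13.5 / 22975 = 0.0005876 m/day.
In each layer the seepage velocity is v_i = q/n_i, so the layer transit time is t_i = b_i·n_i / q:
  layer 1 (clay): t_1 = 6.06 × 0.05 / 0.0005876 = 515.7 d
  layer 2 (weathered basalt): t_2 = 12.6 × 0.13 / 0.0005876 = 2788 d
  layer 3 (fine sand): t_3 = 12.3 × 0.28 / 0.0005876 = 5861 d
  layer 4 (clean gravel): t_4 = 3.76 × 0.31 / 0.0005876 = 1984 d
Total t = Σ t_i = 11148 days = 30.52 years.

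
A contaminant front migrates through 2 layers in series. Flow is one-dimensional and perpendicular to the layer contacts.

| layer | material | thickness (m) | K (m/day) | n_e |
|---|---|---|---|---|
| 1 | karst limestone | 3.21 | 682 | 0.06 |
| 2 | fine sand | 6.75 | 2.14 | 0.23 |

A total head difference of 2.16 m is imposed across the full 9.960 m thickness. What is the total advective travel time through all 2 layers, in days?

With flow normal to the layers, continuity requires the same specific discharge q through every layer.
Σ(b_i/K_i) = 3.21/682 + 6.75/2.14 = 3.159 d.
q = Δh / Σ(b_i/K_i) = 2.16 / 3.159 = 0.6838 m/day.
In each layer the seepage velocity is v_i = q/n_i, so the layer transit time is t_i = b_i·n_i / q:
  layer 1 (karst limestone): t_1 = 3.21 × 0.06 / 0.6838 = 0.2817 d
  layer 2 (fine sand): t_2 = 6.75 × 0.23 / 0.6838 = 2.270 d
Total t = Σ t_i = 2.552 days.

2.55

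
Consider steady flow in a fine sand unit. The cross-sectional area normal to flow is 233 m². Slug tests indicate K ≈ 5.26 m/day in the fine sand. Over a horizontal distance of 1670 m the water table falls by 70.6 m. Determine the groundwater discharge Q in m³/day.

51.8

Hydraulic gradient i = Δh / L = 70.6 / 1670 = 0.04228.
Darcy's law: Q = K · A · i = 5.260 × 233.0 × 0.04228 = 51.81 m³/day.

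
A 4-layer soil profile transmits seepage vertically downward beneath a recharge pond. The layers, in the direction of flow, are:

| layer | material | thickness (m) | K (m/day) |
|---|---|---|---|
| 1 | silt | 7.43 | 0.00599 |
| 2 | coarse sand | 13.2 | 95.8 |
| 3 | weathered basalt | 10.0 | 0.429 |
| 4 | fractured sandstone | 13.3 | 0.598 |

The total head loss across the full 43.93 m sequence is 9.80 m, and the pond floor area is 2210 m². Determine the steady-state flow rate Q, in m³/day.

Flow is perpendicular to layering, so the layers act in series and the equivalent K is the thickness-weighted harmonic mean.
Total thickness L = 7.43 + 13.2 + 10.0 + 13.3 = 43.93 m.
Σ(b_i/K_i) = 7.43/0.00599 + 13.2/95.8 + 10.0/0.429 + 13.3/0.598 = 1286 d.
K_eq = L / Σ(b_i/K_i) = 43.93 / 1286 = 0.03416 m/day.
Q = K_eq · A · (Δh/L) = 0.03416 × 2210 × (9.80/43.93) = 16.84 m³/day.

16.8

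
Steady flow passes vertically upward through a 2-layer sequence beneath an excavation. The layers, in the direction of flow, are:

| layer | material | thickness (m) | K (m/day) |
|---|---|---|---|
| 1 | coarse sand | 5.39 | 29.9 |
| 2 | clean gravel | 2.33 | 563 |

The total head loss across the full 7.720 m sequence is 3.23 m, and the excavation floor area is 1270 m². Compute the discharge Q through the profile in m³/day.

Flow is perpendicular to layering, so the layers act in series and the equivalent K is the thickness-weighted harmonic mean.
Total thickness L = 5.39 + 2.33 = 7.720 m.
Σ(b_i/K_i) = 5.39/29.9 + 2.33/563 = 0.1844 d.
K_eq = L / Σ(b_i/K_i) = 7.720 / 0.1844 = 41.86 m/day.
Q = K_eq · A · (Δh/L) = 41.86 × 1270 × (3.23/7.720) = 22245 m³/day.

22200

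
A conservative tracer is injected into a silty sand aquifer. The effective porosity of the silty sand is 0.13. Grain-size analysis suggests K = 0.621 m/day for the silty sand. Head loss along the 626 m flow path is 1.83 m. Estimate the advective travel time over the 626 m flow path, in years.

123

Hydraulic gradient i = Δh / L = 1.83 / 626 = 0.002923.
Darcy flux q = K · i = 0.6210 × 0.002923 = 0.001815 m/day.
Seepage velocity v = q / n_e = 0.001815 / 0.13 = 0.01396 m/day.
Travel time t = L / v = 626 / 0.01396 = 44828 days = 122.7 years.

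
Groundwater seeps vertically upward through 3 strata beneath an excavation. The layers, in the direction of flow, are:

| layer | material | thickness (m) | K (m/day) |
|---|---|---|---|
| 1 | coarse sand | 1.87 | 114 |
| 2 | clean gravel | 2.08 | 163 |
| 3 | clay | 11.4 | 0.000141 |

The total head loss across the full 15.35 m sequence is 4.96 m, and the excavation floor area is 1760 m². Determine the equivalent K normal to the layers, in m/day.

0.000190

Flow is perpendicular to layering, so the layers act in series and the equivalent K is the thickness-weighted harmonic mean.
Total thickness L = 1.87 + 2.08 + 11.4 = 15.35 m.
Σ(b_i/K_i) = 1.87/114 + 2.08/163 + 11.4/0.000141 = 80851 d.
K_eq = L / Σ(b_i/K_i) = 15.35 / 80851 = 0.0001899 m/day.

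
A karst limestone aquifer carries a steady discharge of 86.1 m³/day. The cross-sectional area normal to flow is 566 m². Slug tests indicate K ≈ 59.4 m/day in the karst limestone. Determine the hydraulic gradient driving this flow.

From Q = K·A·i, i = Q / (K·A) = 86.1 / (59.40 × 566.0) = 0.002561.

0.00256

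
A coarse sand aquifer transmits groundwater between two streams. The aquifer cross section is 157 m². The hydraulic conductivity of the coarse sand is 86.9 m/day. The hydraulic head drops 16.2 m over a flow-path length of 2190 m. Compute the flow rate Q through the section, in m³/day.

101

Hydraulic gradient i = Δh / L = 16.2 / 2190 = 0.007397.
Darcy's law: Q = K · A · i = 86.90 × 157.0 × 0.007397 = 100.9 m³/day.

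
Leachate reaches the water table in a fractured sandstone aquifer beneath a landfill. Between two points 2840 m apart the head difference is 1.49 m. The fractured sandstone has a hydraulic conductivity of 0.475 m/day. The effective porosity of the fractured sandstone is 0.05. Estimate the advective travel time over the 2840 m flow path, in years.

1560

Hydraulic gradient i = Δh / L = 1.49 / 2840 = 0.0005246.
Darcy flux q = K · i = 0.4750 × 0.0005246 = 0.0002492 m/day.
Seepage velocity v = q / n_e = 0.0002492 / 0.05 = 0.004984 m/day.
Travel time t = L / v = 2840 / 0.004984 = 5.698e+05 days = 1560 years.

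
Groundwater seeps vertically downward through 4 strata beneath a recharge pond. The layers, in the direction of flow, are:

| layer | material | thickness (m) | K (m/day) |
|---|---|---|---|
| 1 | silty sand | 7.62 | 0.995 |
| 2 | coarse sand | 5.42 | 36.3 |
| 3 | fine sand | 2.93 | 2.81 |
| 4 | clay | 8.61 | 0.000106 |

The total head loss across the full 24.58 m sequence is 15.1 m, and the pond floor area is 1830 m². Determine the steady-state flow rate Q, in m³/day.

0.340

Flow is perpendicular to layering, so the layers act in series and the equivalent K is the thickness-weighted harmonic mean.
Total thickness L = 7.62 + 5.42 + 2.93 + 8.61 = 24.58 m.
Σ(b_i/K_i) = 7.62/0.995 + 5.42/36.3 + 2.93/2.81 + 8.61/0.000106 = 81235 d.
K_eq = L / Σ(b_i/K_i) = 24.58 / 81235 = 0.0003026 m/day.
Q = K_eq · A · (Δh/L) = 0.0003026 × 1830 × (15.1/24.58) = 0.3402 m³/day.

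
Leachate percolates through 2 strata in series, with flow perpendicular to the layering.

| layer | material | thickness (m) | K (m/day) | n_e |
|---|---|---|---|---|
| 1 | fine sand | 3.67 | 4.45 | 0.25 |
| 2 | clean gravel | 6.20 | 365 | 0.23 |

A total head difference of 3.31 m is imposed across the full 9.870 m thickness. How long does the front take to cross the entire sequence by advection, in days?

With flow normal to the layers, continuity requires the same specific discharge q through every layer.
Σ(b_i/K_i) = 3.67/4.45 + 6.20/365 = 0.8417 d.
q = Δh / Σ(b_i/K_i) = 3.31 / 0.8417 = 3.932 m/day.
In each layer the seepage velocity is v_i = q/n_i, so the layer transit time is t_i = b_i·n_i / q:
  layer 1 (fine sand): t_1 = 3.67 × 0.25 / 3.932 = 0.2333 d
  layer 2 (clean gravel): t_2 = 6.20 × 0.23 / 3.932 = 0.3626 d
Total t = Σ t_i = 0.5959 days.

0.596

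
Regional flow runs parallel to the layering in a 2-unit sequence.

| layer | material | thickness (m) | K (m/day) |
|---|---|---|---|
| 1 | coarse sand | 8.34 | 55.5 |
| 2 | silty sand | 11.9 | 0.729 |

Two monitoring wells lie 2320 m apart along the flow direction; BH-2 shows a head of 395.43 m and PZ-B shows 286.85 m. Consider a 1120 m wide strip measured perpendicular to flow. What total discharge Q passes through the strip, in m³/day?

24700

Flow is parallel to layering, so each bed carries its own Darcy discharge and the transmissivities add.
Σ(K_i·b_i) = 55.5×8.34 + 0.729×11.9 = 471.5 m²/day.
Hydraulic gradient i = (395.43 − 286.85) / 2320 = 108.58 / 2320 = 0.04680.
Q = Σ(K_i·b_i) · W · i = 471.5 × 1120 × 0.04680 = 24717 m³/day.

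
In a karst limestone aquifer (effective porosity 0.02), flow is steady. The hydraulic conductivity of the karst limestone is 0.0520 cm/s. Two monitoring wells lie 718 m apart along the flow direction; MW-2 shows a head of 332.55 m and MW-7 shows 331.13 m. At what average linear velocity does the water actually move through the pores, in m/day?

Convert K: 0.0520 cm/s × 864 = 44.93 m/day.
Hydraulic gradient i = (332.55 − 331.13) / 718 = 1.42 / 718 = 0.001978.
Darcy flux q = K · i = 44.93 × 0.001978 = 0.08885 m/day.
Seepage velocity v = q / n_e = 0.08885 / 0.02 = 4.443 m/day.

4.44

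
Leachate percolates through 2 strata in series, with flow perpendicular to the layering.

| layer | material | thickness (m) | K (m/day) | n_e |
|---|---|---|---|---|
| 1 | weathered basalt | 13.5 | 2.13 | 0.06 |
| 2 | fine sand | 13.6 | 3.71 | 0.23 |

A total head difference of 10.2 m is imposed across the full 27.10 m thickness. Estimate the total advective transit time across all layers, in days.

With flow normal to the layers, continuity requires the same specific discharge q through every layer.
Σ(b_i/K_i) = 13.5/2.13 + 13.6/3.71 = 10.00 d.
q = Δh / Σ(b_i/K_i) = 10.2 / 10.00 = 1.020 m/day.
In each layer the seepage velocity is v_i = q/n_i, so the layer transit time is t_i = b_i·n_i / q:
  layer 1 (weathered basalt): t_1 = 13.5 × 0.06 / 1.020 = 0.7944 d
  layer 2 (fine sand): t_2 = 13.6 × 0.23 / 1.020 = 3.068 d
Total t = Σ t_i = 3.862 days.

3.86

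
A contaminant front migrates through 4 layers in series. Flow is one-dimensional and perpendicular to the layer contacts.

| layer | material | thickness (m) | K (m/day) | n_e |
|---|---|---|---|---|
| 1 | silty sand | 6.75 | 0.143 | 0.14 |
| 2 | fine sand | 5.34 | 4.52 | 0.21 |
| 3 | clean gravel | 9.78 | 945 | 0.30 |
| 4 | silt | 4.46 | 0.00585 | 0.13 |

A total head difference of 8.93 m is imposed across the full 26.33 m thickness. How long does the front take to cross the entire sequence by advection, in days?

507

With flow normal to the layers, continuity requires the same specific discharge q through every layer.
Σ(b_i/K_i) = 6.75/0.143 + 5.34/4.52 + 9.78/945 + 4.46/0.00585 = 810.8 d.
q = Δh / Σ(b_i/K_i) = 8.93 / 810.8 = 0.01101 m/day.
In each layer the seepage velocity is v_i = q/n_i, so the layer transit time is t_i = b_i·n_i / q:
  layer 1 (silty sand): t_1 = 6.75 × 0.14 / 0.01101 = 85.80 d
  layer 2 (fine sand): t_2 = 5.34 × 0.21 / 0.01101 = 101.8 d
  layer 3 (clean gravel): t_3 = 9.78 × 0.30 / 0.01101 = 266.4 d
  layer 4 (silt): t_4 = 4.46 × 0.13 / 0.01101 = 52.64 d
Total t = Σ t_i = 506.6 days.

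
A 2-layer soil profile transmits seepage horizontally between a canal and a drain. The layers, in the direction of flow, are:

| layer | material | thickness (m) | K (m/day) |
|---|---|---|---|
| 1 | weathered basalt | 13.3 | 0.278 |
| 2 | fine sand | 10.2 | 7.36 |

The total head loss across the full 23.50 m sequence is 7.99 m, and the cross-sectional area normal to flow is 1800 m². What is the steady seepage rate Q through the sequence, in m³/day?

292

Flow is perpendicular to layering, so the layers act in series and the equivalent K is the thickness-weighted harmonic mean.
Total thickness L = 13.3 + 10.2 = 23.50 m.
Σ(b_i/K_i) = 13.3/0.278 + 10.2/7.36 = 49.23 d.
K_eq = L / Σ(b_i/K_i) = 23.50 / 49.23 = 0.4774 m/day.
Q = K_eq · A · (Δh/L) = 0.4774 × 1800 × (7.99/23.50) = 292.2 m³/day.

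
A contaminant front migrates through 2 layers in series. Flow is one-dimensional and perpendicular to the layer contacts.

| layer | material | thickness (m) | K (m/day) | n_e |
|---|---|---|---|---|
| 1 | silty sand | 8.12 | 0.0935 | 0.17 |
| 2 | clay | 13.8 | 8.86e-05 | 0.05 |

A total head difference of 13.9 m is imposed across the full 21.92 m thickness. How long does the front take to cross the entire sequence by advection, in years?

63.6

With flow normal to the layers, continuity requires the same specific discharge q through every layer.
Σ(b_i/K_i) = 8.12/0.0935 + 13.8/8.86e-05 = 1.558e+05 d.
q = Δh / Σ(b_i/K_i) = 13.9 / 1.558e+05 = 8.919e-05 m/day.
In each layer the seepage velocity is v_i = q/n_i, so the layer transit time is t_i = b_i·n_i / q:
  layer 1 (silty sand): t_1 = 8.12 × 0.17 / 8.919e-05 = 15477 d
  layer 2 (clay): t_2 = 13.8 × 0.05 / 8.919e-05 = 7736 d
Total t = Σ t_i = 23213 days = 63.55 years.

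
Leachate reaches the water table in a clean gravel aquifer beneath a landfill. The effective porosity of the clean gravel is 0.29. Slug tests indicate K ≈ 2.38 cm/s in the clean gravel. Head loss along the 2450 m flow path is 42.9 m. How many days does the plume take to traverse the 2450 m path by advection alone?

Convert K: 2.38 cm/s × 864 = 2056 m/day.
Hydraulic gradient i = Δh / L = 42.9 / 2450 = 0.01751.
Darcy flux q = K · i = 2056 × 0.01751 = 36.01 m/day.
Seepage velocity v = q / n_e = 36.01 / 0.29 = 124.2 m/day.
Travel time t = L / v = 2450 / 124.2 = 19.73 days.

19.7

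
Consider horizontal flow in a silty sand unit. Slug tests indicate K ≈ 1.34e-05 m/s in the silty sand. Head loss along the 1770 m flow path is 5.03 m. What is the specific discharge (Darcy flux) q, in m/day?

Convert K: 1.34e-05 m/s × 86400 = 1.158 m/day.
Hydraulic gradient i = Δh / L = 5.03 / 1770 = 0.002842.
Specific discharge q = K · i = 1.158 × 0.002842 = 0.003290 m/day.

0.00329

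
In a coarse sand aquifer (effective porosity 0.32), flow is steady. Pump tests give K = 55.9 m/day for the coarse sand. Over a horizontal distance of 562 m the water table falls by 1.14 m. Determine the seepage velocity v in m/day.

Hydraulic gradient i = Δh / L = 1.14 / 562 = 0.002028.
Darcy flux q = K · i = 55.90 × 0.002028 = 0.1134 m/day.
Seepage velocity v = q / n_e = 0.1134 / 0.32 = 0.3543 m/day.

0.354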